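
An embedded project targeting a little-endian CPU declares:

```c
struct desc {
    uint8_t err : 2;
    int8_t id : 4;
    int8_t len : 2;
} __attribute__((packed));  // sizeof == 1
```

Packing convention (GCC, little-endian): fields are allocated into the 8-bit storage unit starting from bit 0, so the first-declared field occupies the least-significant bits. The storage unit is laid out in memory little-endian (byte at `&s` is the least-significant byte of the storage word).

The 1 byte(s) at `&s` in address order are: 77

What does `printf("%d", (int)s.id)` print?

[0]=0x77 (little-endian) → word 0x77
err:2 @ bit 0 → (0x77>>0)&0x3 = 0x3
id:4 @ bit 2 → (0x77>>2)&0xf = 0xd  ←
len:2 @ bit 6 → (0x77>>6)&0x3 = 0x1
id signed 4b, MSB=1: 13 - 16 = -3

-3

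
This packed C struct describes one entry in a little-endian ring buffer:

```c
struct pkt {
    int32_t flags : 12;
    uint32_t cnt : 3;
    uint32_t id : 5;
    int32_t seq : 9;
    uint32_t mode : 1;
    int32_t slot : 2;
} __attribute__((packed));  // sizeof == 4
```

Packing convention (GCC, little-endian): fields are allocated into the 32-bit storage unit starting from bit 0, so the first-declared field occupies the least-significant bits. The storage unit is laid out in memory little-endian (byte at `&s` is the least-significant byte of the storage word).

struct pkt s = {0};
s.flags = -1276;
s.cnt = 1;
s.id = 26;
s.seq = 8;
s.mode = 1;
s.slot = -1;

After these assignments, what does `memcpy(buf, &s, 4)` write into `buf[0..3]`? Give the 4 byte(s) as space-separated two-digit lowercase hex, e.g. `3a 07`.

flags:12 = -1276 → 0xb04 << 0 → word 0x00000b04
cnt:3 = 1 → 0x1 << 12 → word 0x00001b04
id:5 = 26 → 0x1a << 15 → word 0x000d1b04
seq:9 = 8 → 0x8 << 20 → word 0x008d1b04
mode:1 = 1 → 0x1 << 29 → word 0x208d1b04
slot:2 = -1 → 0x3 << 30 → word 0xe08d1b04
word = 0xe08d1b04 → little-endian bytes:
  [0]=0x04  [1]=0x1b  [2]=0x8d  [3]=0xe0

04 1b 8d e0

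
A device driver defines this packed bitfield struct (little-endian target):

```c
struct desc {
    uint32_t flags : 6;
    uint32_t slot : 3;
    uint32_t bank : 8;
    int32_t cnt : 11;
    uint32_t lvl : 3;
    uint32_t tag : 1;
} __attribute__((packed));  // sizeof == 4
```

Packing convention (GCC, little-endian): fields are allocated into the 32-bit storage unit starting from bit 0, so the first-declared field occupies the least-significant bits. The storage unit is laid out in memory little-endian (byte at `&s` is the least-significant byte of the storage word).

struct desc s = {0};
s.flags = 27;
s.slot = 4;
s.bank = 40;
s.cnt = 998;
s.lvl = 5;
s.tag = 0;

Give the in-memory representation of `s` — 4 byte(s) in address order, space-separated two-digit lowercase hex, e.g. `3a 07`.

1b 51 cc 57

flags (6b) val=27 bits=0x1b at bit 0: 0x0000001b
slot (3b) val=4 bits=0x4 at bit 6: 0x0000011b
bank (8b) val=40 bits=0x28 at bit 9: 0x0000511b
cnt (11b) val=998 bits=0x3e6 at bit 17: 0x07cc511b
lvl (3b) val=5 bits=0x5 at bit 28: 0x57cc511b
tag (1b) val=0 bits=0x0 at bit 31: 0x57cc511b
word = 0x57cc511b → little-endian bytes:
  [0]=0x1b  [1]=0x51  [2]=0xcc  [3]=0x57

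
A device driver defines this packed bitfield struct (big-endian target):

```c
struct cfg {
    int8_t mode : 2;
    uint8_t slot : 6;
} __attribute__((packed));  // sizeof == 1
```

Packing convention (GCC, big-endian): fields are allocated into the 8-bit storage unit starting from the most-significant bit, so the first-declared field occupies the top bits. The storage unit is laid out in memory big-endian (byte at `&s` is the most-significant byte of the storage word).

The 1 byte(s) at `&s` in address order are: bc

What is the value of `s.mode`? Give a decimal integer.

[0]=0xbc (big-endian) → word 0xbc
mode:2 @ bit 6 → (0xbc>>6)&0x3 = 0x2  ←
slot:6 @ bit 0 → (0xbc>>0)&0x3f = 0x3c
mode signed 2b, MSB=1: 2 - 4 = -2

-2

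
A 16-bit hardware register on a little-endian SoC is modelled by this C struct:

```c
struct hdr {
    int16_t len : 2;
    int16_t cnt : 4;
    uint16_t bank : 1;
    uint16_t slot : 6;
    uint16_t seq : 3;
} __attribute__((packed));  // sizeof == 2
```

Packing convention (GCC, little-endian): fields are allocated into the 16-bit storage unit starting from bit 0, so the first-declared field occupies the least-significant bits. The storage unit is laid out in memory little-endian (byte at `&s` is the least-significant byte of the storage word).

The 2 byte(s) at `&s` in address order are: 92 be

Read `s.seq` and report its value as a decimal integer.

5

[0]=0x92 [1]=0xbe (little-endian) → word 0xbe92
len [0+:2] = (word>>0) & 0x3 = 2
cnt [2+:4] = (word>>2) & 0xf = 4
bank [6+:1] = (word>>6) & 0x1 = 0
slot [7+:6] = (word>>7) & 0x3f = 61
seq [13+:3] = (word>>13) & 0x7 = 5  ←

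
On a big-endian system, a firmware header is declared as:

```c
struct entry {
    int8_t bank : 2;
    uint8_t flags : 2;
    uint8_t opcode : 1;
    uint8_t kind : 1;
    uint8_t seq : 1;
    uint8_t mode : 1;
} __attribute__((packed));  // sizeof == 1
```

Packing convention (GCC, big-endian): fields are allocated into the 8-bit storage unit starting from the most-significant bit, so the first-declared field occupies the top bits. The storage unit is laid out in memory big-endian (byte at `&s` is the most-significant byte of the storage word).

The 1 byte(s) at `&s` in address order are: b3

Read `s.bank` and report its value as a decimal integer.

-2

[0]=0xb3 (big-endian) → word 0xb3
bank:2 @ bit 6 → (0xb3>>6)&0x3 = 0x2  ←
flags:2 @ bit 4 → (0xb3>>4)&0x3 = 0x3
opcode:1 @ bit 3 → (0xb3>>3)&0x1 = 0x0
kind:1 @ bit 2 → (0xb3>>2)&0x1 = 0x0
seq:1 @ bit 1 → (0xb3>>1)&0x1 = 0x1
mode:1 @ bit 0 → (0xb3>>0)&0x1 = 0x1
bank signed 2b, MSB=1: 2 - 4 = -2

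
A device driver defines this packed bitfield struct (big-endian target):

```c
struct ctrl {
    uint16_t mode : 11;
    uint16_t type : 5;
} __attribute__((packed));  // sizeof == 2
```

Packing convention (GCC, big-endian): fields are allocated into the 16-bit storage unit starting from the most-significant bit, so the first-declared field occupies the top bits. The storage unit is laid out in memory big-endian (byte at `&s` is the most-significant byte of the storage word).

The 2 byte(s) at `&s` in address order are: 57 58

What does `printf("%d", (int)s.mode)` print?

698

[0]=0x57 [1]=0x58 (big-endian) → word 0x5758
mode [5+:11] = (word>>5) & 0x7ff = 698  ←
type [0+:5] = (word>>0) & 0x1f = 24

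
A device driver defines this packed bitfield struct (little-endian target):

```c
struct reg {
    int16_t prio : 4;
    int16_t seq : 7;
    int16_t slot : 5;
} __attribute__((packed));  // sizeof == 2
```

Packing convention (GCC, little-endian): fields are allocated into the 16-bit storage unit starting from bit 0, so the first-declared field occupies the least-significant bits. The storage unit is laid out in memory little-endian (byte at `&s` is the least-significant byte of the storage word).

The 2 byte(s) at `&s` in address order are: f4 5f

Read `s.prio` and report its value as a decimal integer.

4

[0]=0xf4 [1]=0x5f (little-endian) → word 0x5ff4
prio:4 @ bit 0 → (0x5ff4>>0)&0xf = 0x4  ←
seq:7 @ bit 4 → (0x5ff4>>4)&0x7f = 0x7f
slot:5 @ bit 11 → (0x5ff4>>11)&0x1f = 0xb
prio signed 4b, MSB=0: value = 4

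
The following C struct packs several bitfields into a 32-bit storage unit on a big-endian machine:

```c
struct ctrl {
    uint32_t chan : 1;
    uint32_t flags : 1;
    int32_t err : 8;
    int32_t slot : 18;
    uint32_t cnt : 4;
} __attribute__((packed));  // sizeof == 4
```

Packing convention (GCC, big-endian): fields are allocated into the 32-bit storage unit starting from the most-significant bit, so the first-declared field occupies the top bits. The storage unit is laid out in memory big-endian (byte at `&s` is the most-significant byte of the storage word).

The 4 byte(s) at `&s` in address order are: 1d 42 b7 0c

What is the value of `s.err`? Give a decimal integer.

117

[0]=0x1d [1]=0x42 [2]=0xb7 [3]=0x0c (big-endian) → word 0x1d42b70c
chan [31+:1] = (word>>31) & 0x1 = 0
flags [30+:1] = (word>>30) & 0x1 = 0
err [22+:8] = (word>>22) & 0xff = 117  ←
slot [4+:18] = (word>>4) & 0x3ffff = 11120
cnt [0+:4] = (word>>0) & 0xf = 12
err signed 8b, MSB=0: value = 117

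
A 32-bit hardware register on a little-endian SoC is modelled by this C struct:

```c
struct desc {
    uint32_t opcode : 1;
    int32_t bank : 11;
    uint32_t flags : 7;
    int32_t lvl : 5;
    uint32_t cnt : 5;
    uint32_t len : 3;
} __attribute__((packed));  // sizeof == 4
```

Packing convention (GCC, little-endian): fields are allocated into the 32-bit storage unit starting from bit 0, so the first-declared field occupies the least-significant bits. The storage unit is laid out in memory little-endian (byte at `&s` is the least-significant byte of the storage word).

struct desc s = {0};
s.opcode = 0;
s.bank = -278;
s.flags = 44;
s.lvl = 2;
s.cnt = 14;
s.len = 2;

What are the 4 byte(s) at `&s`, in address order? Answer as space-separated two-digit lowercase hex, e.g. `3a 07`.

opcode (1b) val=0 bits=0x0 at bit 0: 0x00000000
bank (11b) val=-278 bits=0x6ea at bit 1: 0x00000dd4
flags (7b) val=44 bits=0x2c at bit 12: 0x0002cdd4
lvl (5b) val=2 bits=0x2 at bit 19: 0x0012cdd4
cnt (5b) val=14 bits=0xe at bit 24: 0x0e12cdd4
len (3b) val=2 bits=0x2 at bit 29: 0x4e12cdd4
word = 0x4e12cdd4 → little-endian bytes:
  [0]=0xd4  [1]=0xcd  [2]=0x12  [3]=0x4e

d4 cd 12 4e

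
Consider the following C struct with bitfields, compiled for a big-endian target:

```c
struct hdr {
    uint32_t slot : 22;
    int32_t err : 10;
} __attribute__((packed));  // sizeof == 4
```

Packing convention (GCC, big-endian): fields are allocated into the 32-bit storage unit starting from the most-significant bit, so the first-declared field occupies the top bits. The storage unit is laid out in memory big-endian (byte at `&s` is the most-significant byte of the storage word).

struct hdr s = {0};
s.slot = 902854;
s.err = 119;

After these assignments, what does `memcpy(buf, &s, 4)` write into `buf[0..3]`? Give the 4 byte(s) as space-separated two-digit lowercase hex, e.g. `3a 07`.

37 1b 18 77

slot (22b) val=902854 bits=0xdc6c6 at bit 10: 0x371b1800
err (10b) val=119 bits=0x77 at bit 0: 0x371b1877
word = 0x371b1877 → big-endian bytes:
  [0]=0x37  [1]=0x1b  [2]=0x18  [3]=0x77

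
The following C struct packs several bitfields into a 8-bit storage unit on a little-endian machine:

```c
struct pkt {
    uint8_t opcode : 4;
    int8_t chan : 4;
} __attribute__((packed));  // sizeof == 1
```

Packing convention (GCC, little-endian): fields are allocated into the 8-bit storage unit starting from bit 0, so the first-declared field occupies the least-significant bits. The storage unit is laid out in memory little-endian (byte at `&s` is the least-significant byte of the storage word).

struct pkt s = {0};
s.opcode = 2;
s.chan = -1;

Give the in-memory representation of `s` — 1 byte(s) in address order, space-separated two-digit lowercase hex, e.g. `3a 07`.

f2

[0+:4] opcode=2 & 0xf = 0x2; word=0x02
[4+:4] chan=-1 & 0xf = 0xf; word=0xf2
word = 0xf2 → little-endian bytes:
  [0]=0xf2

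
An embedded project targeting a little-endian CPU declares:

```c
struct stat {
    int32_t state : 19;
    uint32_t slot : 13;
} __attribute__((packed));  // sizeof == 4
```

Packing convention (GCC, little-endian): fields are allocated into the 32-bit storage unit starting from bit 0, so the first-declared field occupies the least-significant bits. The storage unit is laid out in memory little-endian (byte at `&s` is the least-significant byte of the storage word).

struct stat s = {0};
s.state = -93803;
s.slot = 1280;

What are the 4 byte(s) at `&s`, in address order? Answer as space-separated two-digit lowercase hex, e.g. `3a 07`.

95 91 06 28

state (19b) val=-93803 bits=0x69195 at bit 0: 0x00069195
slot (13b) val=1280 bits=0x500 at bit 19: 0x28069195
word = 0x28069195 → little-endian bytes:
  [0]=0x95  [1]=0x91  [2]=0x06  [3]=0x28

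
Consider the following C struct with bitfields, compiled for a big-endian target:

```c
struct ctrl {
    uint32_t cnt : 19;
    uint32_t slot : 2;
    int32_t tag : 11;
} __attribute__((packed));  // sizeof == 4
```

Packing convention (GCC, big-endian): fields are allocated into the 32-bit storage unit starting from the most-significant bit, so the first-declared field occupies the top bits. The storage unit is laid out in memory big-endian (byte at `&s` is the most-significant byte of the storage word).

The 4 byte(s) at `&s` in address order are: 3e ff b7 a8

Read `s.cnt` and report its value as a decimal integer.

[0]=0x3e [1]=0xff [2]=0xb7 [3]=0xa8 (big-endian) → word 0x3effb7a8
cnt:19 @ bit 13 → (0x3effb7a8>>13)&0x7ffff = 0x1f7fd  ←
slot:2 @ bit 11 → (0x3effb7a8>>11)&0x3 = 0x2
tag:11 @ bit 0 → (0x3effb7a8>>0)&0x7ff = 0x7a8

129021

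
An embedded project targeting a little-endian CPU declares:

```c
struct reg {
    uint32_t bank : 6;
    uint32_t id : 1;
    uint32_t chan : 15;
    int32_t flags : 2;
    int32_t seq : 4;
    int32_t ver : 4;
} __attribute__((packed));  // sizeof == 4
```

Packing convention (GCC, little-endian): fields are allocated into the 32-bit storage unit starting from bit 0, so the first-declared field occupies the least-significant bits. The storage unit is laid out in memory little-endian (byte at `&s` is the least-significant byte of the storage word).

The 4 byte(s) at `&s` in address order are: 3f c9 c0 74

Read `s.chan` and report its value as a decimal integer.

[0]=0x3f [1]=0xc9 [2]=0xc0 [3]=0x74 (little-endian) → word 0x74c0c93f
bank [0+:6] = (word>>0) & 0x3f = 63
id [6+:1] = (word>>6) & 0x1 = 0
chan [7+:15] = (word>>7) & 0x7fff = 402  ←
flags [22+:2] = (word>>22) & 0x3 = 3
seq [24+:4] = (word>>24) & 0xf = 4
ver [28+:4] = (word>>28) & 0xf = 7

402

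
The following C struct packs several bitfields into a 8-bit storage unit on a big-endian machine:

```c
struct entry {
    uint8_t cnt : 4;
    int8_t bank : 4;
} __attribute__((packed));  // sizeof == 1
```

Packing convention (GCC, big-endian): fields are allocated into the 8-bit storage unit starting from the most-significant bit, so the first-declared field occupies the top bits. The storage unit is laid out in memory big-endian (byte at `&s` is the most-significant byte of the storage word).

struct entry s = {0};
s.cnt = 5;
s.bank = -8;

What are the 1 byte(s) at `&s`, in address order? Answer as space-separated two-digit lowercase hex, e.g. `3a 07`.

[4+:4] cnt=5 & 0xf = 0x5; word=0x50
[0+:4] bank=-8 & 0xf = 0x8; word=0x58
word = 0x58 → big-endian bytes:
  [0]=0x58

58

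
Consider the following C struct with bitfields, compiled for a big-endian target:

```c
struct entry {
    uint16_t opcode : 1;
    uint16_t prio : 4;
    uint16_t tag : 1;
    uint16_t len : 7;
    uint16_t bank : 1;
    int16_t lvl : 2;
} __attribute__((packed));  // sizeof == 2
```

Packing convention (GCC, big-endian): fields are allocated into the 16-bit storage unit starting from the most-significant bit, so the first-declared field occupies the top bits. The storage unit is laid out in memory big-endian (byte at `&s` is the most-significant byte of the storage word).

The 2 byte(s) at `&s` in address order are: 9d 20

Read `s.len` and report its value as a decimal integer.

36

[0]=0x9d [1]=0x20 (big-endian) → word 0x9d20
opcode [15+:1] = (word>>15) & 0x1 = 1
prio [11+:4] = (word>>11) & 0xf = 3
tag [10+:1] = (word>>10) & 0x1 = 1
len [3+:7] = (word>>3) & 0x7f = 36  ←
bank [2+:1] = (word>>2) & 0x1 = 0
lvl [0+:2] = (word>>0) & 0x3 = 0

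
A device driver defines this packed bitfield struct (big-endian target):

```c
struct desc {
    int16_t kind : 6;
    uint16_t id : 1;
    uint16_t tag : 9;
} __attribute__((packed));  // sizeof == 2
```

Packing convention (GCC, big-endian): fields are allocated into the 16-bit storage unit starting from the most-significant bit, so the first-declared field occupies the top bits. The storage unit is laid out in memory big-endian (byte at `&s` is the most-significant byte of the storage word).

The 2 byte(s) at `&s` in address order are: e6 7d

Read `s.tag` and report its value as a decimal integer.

125

[0]=0xe6 [1]=0x7d (big-endian) → word 0xe67d
kind:6 @ bit 10 → (0xe67d>>10)&0x3f = 0x39
id:1 @ bit 9 → (0xe67d>>9)&0x1 = 0x1
tag:9 @ bit 0 → (0xe67d>>0)&0x1ff = 0x7d  ←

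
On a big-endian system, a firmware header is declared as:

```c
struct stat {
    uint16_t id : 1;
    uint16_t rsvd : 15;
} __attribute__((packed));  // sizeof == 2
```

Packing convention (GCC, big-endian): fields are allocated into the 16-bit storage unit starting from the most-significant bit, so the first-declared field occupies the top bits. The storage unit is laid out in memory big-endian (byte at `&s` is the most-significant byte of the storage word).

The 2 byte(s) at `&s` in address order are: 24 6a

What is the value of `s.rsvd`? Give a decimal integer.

[0]=0x24 [1]=0x6a (big-endian) → word 0x246a
id:1 @ bit 15 → (0x246a>>15)&0x1 = 0x0
rsvd:15 @ bit 0 → (0x246a>>0)&0x7fff = 0x246a  ←

9322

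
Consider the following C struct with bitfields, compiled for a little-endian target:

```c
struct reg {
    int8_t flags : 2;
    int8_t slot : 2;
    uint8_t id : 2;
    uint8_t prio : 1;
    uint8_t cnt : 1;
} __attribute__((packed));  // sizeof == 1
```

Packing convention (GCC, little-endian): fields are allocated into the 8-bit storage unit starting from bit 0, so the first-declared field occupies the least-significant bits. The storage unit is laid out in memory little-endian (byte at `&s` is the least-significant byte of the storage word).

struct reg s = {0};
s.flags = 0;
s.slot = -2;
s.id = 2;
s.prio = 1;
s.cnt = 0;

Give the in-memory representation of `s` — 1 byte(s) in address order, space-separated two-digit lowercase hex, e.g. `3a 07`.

68

[0+:2] flags=0 & 0x3 = 0x0; word=0x00
[2+:2] slot=-2 & 0x3 = 0x2; word=0x08
[4+:2] id=2 & 0x3 = 0x2; word=0x28
[6+:1] prio=1 & 0x1 = 0x1; word=0x68
[7+:1] cnt=0 & 0x1 = 0x0; word=0x68
word = 0x68 → little-endian bytes:
  [0]=0x68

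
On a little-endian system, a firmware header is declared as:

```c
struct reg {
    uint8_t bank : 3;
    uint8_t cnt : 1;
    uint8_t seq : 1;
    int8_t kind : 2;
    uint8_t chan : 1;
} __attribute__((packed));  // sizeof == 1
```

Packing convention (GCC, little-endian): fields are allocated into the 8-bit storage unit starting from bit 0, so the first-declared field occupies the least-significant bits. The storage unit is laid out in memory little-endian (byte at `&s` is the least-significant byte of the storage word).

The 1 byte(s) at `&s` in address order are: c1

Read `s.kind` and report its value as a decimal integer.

[0]=0xc1 (little-endian) → word 0xc1
bank [0+:3] = (word>>0) & 0x7 = 1
cnt [3+:1] = (word>>3) & 0x1 = 0
seq [4+:1] = (word>>4) & 0x1 = 0
kind [5+:2] = (word>>5) & 0x3 = 2  ←
chan [7+:1] = (word>>7) & 0x1 = 1
kind signed 2b, MSB=1: 2 - 4 = -2

-2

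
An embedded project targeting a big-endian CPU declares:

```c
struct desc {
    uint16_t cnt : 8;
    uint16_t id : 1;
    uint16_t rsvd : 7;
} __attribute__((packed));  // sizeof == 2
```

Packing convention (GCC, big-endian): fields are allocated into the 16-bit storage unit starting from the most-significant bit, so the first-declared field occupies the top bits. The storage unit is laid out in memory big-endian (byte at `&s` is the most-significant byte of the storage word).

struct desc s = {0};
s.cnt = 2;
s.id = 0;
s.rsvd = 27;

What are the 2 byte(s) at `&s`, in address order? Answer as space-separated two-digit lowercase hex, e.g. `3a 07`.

[8+:8] cnt=2 & 0xff = 0x2; word=0x0200
[7+:1] id=0 & 0x1 = 0x0; word=0x0200
[0+:7] rsvd=27 & 0x7f = 0x1b; word=0x021b
word = 0x021b → big-endian bytes:
  [0]=0x02  [1]=0x1b

02 1b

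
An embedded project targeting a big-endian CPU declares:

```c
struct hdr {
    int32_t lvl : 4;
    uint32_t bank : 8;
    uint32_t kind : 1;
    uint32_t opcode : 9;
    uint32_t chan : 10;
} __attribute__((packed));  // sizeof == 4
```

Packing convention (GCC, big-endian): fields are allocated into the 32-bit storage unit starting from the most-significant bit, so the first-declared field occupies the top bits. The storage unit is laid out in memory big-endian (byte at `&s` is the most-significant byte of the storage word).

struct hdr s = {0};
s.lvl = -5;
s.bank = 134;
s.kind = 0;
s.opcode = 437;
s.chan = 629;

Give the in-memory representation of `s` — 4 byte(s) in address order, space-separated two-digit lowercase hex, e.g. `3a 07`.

b8 66 d6 75

lvl:4 = -5 → 0xb << 28 → word 0xb0000000
bank:8 = 134 → 0x86 << 20 → word 0xb8600000
kind:1 = 0 → 0x0 << 19 → word 0xb8600000
opcode:9 = 437 → 0x1b5 << 10 → word 0xb866d400
chan:10 = 629 → 0x275 << 0 → word 0xb866d675
word = 0xb866d675 → big-endian bytes:
  [0]=0xb8  [1]=0x66  [2]=0xd6  [3]=0x75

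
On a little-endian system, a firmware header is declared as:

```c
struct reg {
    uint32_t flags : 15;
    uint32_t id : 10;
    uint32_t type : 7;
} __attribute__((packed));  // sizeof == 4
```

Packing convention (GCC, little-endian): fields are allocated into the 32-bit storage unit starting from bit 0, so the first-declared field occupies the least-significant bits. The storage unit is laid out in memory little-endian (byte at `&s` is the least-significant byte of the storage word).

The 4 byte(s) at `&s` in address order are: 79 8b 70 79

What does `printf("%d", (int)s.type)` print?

60

[0]=0x79 [1]=0x8b [2]=0x70 [3]=0x79 (little-endian) → word 0x79708b79
flags:15 @ bit 0 → (0x79708b79>>0)&0x7fff = 0xb79
id:10 @ bit 15 → (0x79708b79>>15)&0x3ff = 0x2e1
type:7 @ bit 25 → (0x79708b79>>25)&0x7f = 0x3c  ←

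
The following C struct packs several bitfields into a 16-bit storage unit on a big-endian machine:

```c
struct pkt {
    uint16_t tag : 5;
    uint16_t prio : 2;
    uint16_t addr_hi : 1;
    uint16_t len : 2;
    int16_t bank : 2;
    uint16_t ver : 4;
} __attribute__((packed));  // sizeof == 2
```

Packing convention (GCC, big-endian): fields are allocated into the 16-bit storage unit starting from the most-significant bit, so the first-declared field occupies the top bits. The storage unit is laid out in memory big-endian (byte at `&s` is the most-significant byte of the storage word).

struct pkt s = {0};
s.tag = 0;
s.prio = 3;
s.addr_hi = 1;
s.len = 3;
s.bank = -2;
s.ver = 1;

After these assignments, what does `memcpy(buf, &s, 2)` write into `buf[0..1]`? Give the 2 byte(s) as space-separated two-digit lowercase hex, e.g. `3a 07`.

tag (5b) val=0 bits=0x0 at bit 11: 0x0000
prio (2b) val=3 bits=0x3 at bit 9: 0x0600
addr_hi (1b) val=1 bits=0x1 at bit 8: 0x0700
len (2b) val=3 bits=0x3 at bit 6: 0x07c0
bank (2b) val=-2 bits=0x2 at bit 4: 0x07e0
ver (4b) val=1 bits=0x1 at bit 0: 0x07e1
word = 0x07e1 → big-endian bytes:
  [0]=0x07  [1]=0xe1

07 e1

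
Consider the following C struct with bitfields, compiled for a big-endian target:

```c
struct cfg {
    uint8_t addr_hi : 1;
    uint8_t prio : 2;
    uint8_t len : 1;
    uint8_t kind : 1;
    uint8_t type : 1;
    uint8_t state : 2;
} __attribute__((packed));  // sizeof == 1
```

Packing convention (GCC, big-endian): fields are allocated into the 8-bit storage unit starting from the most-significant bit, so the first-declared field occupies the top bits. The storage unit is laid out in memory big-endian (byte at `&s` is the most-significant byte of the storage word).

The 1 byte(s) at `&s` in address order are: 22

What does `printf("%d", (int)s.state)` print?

[0]=0x22 (big-endian) → word 0x22
addr_hi:1 @ bit 7 → (0x22>>7)&0x1 = 0x0
prio:2 @ bit 5 → (0x22>>5)&0x3 = 0x1
len:1 @ bit 4 → (0x22>>4)&0x1 = 0x0
kind:1 @ bit 3 → (0x22>>3)&0x1 = 0x0
type:1 @ bit 2 → (0x22>>2)&0x1 = 0x0
state:2 @ bit 0 → (0x22>>0)&0x3 = 0x2  ←

2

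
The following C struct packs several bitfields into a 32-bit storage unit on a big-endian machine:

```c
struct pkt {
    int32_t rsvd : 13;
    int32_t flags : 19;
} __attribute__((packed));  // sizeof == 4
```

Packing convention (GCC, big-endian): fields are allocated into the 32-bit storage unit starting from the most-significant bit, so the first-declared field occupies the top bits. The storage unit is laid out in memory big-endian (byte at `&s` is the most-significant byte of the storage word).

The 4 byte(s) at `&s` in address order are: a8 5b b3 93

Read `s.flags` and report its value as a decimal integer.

[0]=0xa8 [1]=0x5b [2]=0xb3 [3]=0x93 (big-endian) → word 0xa85bb393
rsvd [19+:13] = (word>>19) & 0x1fff = 5387
flags [0+:19] = (word>>0) & 0x7ffff = 242579  ←
flags signed 19b, MSB=0: value = 242579

242579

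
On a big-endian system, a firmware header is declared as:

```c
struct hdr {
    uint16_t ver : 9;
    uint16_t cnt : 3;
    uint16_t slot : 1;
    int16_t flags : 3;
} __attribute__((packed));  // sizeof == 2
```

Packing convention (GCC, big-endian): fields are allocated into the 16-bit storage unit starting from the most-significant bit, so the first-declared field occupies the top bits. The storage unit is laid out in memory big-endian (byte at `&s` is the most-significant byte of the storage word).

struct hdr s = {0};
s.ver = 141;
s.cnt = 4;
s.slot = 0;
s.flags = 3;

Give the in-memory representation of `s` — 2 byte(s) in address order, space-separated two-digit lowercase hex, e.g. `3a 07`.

46 c3

ver:9 = 141 → 0x8d << 7 → word 0x4680
cnt:3 = 4 → 0x4 << 4 → word 0x46c0
slot:1 = 0 → 0x0 << 3 → word 0x46c0
flags:3 = 3 → 0x3 << 0 → word 0x46c3
word = 0x46c3 → big-endian bytes:
  [0]=0x46  [1]=0xc3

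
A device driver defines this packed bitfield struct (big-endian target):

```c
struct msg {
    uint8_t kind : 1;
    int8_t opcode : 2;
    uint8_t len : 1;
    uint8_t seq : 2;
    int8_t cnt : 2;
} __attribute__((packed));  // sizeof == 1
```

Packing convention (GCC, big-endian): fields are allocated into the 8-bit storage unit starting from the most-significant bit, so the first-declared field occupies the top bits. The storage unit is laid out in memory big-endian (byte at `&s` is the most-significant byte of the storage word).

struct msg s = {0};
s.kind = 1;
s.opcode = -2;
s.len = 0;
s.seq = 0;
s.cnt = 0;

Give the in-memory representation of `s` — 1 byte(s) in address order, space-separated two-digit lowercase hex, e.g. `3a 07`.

kind (1b) val=1 bits=0x1 at bit 7: 0x80
opcode (2b) val=-2 bits=0x2 at bit 5: 0xc0
len (1b) val=0 bits=0x0 at bit 4: 0xc0
seq (2b) val=0 bits=0x0 at bit 2: 0xc0
cnt (2b) val=0 bits=0x0 at bit 0: 0xc0
word = 0xc0 → big-endian bytes:
  [0]=0xc0

c0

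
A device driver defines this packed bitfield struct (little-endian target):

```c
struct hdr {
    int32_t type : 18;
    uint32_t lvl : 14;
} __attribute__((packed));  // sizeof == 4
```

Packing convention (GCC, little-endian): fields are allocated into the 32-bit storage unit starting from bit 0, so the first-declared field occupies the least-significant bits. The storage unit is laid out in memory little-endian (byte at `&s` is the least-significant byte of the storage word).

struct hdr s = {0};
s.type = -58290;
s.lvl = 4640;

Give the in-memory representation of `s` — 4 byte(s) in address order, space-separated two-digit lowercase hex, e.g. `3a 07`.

type (18b) val=-58290 bits=0x31c4e at bit 0: 0x00031c4e
lvl (14b) val=4640 bits=0x1220 at bit 18: 0x48831c4e
word = 0x48831c4e → little-endian bytes:
  [0]=0x4e  [1]=0x1c  [2]=0x83  [3]=0x48

4e 1c 83 48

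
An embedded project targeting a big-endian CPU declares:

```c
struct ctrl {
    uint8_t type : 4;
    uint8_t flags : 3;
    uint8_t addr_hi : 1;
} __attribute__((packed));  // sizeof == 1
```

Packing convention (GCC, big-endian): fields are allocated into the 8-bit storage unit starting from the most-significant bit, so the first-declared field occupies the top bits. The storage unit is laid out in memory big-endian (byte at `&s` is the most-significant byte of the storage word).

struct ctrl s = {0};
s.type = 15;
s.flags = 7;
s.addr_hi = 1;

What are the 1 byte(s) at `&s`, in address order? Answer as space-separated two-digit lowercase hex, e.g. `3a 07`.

ff

[4+:4] type=15 & 0xf = 0xf; word=0xf0
[1+:3] flags=7 & 0x7 = 0x7; word=0xfe
[0+:1] addr_hi=1 & 0x1 = 0x1; word=0xff
word = 0xff → big-endian bytes:
  [0]=0xff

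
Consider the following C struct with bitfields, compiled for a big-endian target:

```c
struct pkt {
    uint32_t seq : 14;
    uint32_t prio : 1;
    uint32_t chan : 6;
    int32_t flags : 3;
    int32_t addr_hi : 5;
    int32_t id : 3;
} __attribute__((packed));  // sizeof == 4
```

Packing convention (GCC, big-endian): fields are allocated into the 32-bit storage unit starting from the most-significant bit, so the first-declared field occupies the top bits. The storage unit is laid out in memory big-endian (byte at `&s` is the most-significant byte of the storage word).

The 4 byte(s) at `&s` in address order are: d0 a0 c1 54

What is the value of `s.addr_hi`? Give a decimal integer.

10

[0]=0xd0 [1]=0xa0 [2]=0xc1 [3]=0x54 (big-endian) → word 0xd0a0c154
seq:14 @ bit 18 → (0xd0a0c154>>18)&0x3fff = 0x3428
prio:1 @ bit 17 → (0xd0a0c154>>17)&0x1 = 0x0
chan:6 @ bit 11 → (0xd0a0c154>>11)&0x3f = 0x18
flags:3 @ bit 8 → (0xd0a0c154>>8)&0x7 = 0x1
addr_hi:5 @ bit 3 → (0xd0a0c154>>3)&0x1f = 0xa  ←
id:3 @ bit 0 → (0xd0a0c154>>0)&0x7 = 0x4
addr_hi signed 5b, MSB=0: value = 10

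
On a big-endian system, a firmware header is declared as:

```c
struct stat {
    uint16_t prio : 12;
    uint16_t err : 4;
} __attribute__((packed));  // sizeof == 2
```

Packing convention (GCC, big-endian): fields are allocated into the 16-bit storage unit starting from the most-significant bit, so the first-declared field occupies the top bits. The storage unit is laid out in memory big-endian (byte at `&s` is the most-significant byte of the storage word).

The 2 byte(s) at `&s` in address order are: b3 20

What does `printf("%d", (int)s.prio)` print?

2866

[0]=0xb3 [1]=0x20 (big-endian) → word 0xb320
prio [4+:12] = (word>>4) & 0xfff = 2866  ←
err [0+:4] = (word>>0) & 0xf = 0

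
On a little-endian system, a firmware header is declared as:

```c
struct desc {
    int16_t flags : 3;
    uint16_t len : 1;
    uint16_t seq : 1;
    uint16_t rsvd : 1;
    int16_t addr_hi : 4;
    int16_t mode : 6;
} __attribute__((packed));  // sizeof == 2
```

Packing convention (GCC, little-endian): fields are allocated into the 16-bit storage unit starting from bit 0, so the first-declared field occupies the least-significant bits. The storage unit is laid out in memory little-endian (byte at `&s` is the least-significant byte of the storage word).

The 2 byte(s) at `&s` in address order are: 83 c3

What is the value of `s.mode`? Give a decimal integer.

[0]=0x83 [1]=0xc3 (little-endian) → word 0xc383
flags [0+:3] = (word>>0) & 0x7 = 3
len [3+:1] = (word>>3) & 0x1 = 0
seq [4+:1] = (word>>4) & 0x1 = 0
rsvd [5+:1] = (word>>5) & 0x1 = 0
addr_hi [6+:4] = (word>>6) & 0xf = 14
mode [10+:6] = (word>>10) & 0x3f = 48  ←
mode signed 6b, MSB=1: 48 - 64 = -16

-16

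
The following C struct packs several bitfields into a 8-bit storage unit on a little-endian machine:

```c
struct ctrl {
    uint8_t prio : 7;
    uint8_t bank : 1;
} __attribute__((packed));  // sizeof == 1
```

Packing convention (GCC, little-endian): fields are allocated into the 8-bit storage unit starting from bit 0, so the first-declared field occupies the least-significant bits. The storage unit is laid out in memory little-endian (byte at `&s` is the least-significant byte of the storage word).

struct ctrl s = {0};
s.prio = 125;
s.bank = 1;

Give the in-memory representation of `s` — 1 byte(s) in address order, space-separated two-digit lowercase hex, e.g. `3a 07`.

prio:7 = 125 → 0x7d << 0 → word 0x7d
bank:1 = 1 → 0x1 << 7 → word 0xfd
word = 0xfd → little-endian bytes:
  [0]=0xfd

fd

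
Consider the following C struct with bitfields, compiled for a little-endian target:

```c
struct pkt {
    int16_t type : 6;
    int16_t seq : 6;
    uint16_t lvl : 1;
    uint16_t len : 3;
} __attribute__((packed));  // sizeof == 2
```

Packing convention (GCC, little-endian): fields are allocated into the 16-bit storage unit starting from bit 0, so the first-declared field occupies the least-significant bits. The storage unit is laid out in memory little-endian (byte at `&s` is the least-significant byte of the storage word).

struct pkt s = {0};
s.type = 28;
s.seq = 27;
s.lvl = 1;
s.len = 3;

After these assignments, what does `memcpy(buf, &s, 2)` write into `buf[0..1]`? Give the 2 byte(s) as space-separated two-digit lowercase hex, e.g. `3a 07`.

[0+:6] type=28 & 0x3f = 0x1c; word=0x001c
[6+:6] seq=27 & 0x3f = 0x1b; word=0x06dc
[12+:1] lvl=1 & 0x1 = 0x1; word=0x16dc
[13+:3] len=3 & 0x7 = 0x3; word=0x76dc
word = 0x76dc → little-endian bytes:
  [0]=0xdc  [1]=0x76

dc 76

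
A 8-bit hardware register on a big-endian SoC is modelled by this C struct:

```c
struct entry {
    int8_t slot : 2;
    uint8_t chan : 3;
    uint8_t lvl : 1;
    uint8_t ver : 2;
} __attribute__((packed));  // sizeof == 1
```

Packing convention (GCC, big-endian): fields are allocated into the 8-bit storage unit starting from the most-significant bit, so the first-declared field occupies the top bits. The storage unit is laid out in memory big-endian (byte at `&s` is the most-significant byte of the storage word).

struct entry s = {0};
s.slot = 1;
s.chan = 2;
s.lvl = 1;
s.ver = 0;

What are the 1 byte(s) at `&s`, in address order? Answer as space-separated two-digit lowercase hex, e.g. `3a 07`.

slot (2b) val=1 bits=0x1 at bit 6: 0x40
chan (3b) val=2 bits=0x2 at bit 3: 0x50
lvl (1b) val=1 bits=0x1 at bit 2: 0x54
ver (2b) val=0 bits=0x0 at bit 0: 0x54
word = 0x54 → big-endian bytes:
  [0]=0x54

54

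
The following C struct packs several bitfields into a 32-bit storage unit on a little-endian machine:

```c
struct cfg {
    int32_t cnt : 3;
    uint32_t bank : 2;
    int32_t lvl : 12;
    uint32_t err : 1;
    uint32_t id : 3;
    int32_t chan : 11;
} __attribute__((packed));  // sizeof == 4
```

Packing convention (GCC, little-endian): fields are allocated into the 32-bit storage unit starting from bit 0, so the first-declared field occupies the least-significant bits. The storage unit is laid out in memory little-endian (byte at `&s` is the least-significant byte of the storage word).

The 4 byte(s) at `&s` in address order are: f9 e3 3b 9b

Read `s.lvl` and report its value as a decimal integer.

-225

[0]=0xf9 [1]=0xe3 [2]=0x3b [3]=0x9b (little-endian) → word 0x9b3be3f9
cnt [0+:3] = (word>>0) & 0x7 = 1
bank [3+:2] = (word>>3) & 0x3 = 3
lvl [5+:12] = (word>>5) & 0xfff = 3871  ←
err [17+:1] = (word>>17) & 0x1 = 1
id [18+:3] = (word>>18) & 0x7 = 6
chan [21+:11] = (word>>21) & 0x7ff = 1241
lvl signed 12b, MSB=1: 3871 - 4096 = -225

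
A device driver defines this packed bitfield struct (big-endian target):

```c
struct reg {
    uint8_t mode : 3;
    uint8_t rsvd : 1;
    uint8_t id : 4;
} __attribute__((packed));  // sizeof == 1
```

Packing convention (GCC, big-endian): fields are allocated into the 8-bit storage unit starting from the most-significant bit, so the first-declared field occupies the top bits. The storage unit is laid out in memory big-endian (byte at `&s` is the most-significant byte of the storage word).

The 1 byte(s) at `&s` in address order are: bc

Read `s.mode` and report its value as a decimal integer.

5

[0]=0xbc (big-endian) → word 0xbc
mode [5+:3] = (word>>5) & 0x7 = 5  ←
rsvd [4+:1] = (word>>4) & 0x1 = 1
id [0+:4] = (word>>0) & 0xf = 12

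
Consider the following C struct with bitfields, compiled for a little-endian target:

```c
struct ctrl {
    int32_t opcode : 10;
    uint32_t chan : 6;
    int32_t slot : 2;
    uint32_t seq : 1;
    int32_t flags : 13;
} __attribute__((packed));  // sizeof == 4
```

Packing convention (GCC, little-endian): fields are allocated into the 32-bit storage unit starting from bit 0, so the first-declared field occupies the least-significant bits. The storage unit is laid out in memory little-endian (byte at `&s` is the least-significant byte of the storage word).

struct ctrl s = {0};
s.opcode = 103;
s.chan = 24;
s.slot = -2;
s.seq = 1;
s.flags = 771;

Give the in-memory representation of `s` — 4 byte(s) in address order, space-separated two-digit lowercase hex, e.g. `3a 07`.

opcode (10b) val=103 bits=0x67 at bit 0: 0x00000067
chan (6b) val=24 bits=0x18 at bit 10: 0x00006067
slot (2b) val=-2 bits=0x2 at bit 16: 0x00026067
seq (1b) val=1 bits=0x1 at bit 18: 0x00066067
flags (13b) val=771 bits=0x303 at bit 19: 0x181e6067
word = 0x181e6067 → little-endian bytes:
  [0]=0x67  [1]=0x60  [2]=0x1e  [3]=0x18

67 60 1e 18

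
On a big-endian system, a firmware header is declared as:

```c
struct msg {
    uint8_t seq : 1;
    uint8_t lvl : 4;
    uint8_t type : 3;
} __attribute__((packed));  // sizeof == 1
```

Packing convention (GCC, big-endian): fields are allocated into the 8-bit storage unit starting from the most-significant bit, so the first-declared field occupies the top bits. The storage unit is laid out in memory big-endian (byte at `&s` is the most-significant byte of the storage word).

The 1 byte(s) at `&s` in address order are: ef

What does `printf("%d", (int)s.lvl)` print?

[0]=0xef (big-endian) → word 0xef
seq:1 @ bit 7 → (0xef>>7)&0x1 = 0x1
lvl:4 @ bit 3 → (0xef>>3)&0xf = 0xd  ←
type:3 @ bit 0 → (0xef>>0)&0x7 = 0x7

13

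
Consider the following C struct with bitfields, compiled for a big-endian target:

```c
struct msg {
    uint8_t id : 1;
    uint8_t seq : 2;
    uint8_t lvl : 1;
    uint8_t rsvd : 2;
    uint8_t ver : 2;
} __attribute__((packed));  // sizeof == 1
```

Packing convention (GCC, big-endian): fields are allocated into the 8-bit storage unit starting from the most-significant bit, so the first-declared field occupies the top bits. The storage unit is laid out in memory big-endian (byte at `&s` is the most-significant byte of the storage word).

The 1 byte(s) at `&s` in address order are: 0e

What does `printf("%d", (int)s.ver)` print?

[0]=0x0e (big-endian) → word 0x0e
id:1 @ bit 7 → (0x0e>>7)&0x1 = 0x0
seq:2 @ bit 5 → (0x0e>>5)&0x3 = 0x0
lvl:1 @ bit 4 → (0x0e>>4)&0x1 = 0x0
rsvd:2 @ bit 2 → (0x0e>>2)&0x3 = 0x3
ver:2 @ bit 0 → (0x0e>>0)&0x3 = 0x2  ←

2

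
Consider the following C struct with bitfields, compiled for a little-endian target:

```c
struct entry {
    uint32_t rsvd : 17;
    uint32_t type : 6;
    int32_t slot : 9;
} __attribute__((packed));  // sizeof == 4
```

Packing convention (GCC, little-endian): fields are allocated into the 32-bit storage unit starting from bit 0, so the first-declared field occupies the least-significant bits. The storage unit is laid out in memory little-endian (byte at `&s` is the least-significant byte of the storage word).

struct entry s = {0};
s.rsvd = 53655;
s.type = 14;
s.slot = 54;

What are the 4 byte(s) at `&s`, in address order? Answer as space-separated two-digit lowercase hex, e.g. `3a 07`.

rsvd (17b) val=53655 bits=0xd197 at bit 0: 0x0000d197
type (6b) val=14 bits=0xe at bit 17: 0x001cd197
slot (9b) val=54 bits=0x36 at bit 23: 0x1b1cd197
word = 0x1b1cd197 → little-endian bytes:
  [0]=0x97  [1]=0xd1  [2]=0x1c  [3]=0x1b

97 d1 1c 1b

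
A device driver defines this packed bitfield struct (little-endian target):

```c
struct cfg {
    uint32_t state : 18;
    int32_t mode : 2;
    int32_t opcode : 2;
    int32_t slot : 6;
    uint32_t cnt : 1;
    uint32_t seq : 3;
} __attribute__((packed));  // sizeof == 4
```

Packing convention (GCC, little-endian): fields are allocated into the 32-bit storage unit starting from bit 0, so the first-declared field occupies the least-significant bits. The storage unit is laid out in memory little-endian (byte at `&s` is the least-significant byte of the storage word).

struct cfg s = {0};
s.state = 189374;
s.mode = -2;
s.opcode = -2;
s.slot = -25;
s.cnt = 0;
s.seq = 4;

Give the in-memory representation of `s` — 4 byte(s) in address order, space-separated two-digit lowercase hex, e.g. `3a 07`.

[0+:18] state=189374 & 0x3ffff = 0x2e3be; word=0x0002e3be
[18+:2] mode=-2 & 0x3 = 0x2; word=0x000ae3be
[20+:2] opcode=-2 & 0x3 = 0x2; word=0x002ae3be
[22+:6] slot=-25 & 0x3f = 0x27; word=0x09eae3be
[28+:1] cnt=0 & 0x1 = 0x0; word=0x09eae3be
[29+:3] seq=4 & 0x7 = 0x4; word=0x89eae3be
word = 0x89eae3be → little-endian bytes:
  [0]=0xbe  [1]=0xe3  [2]=0xea  [3]=0x89

be e3 ea 89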